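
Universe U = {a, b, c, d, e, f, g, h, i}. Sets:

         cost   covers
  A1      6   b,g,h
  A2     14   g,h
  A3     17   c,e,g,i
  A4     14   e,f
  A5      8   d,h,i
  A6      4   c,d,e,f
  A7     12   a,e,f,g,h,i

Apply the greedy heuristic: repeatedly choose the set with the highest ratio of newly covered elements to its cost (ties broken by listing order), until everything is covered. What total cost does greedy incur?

22

Pick 1: A6 adds 4 new (c, d, e, f) at cost 4 (ratio 4/4).
Pick 2: A1 adds 3 new (b, g, h) at cost 6 (ratio 3/6).
Pick 3: A7 adds 2 new (a, i) at cost 12 (ratio 2/12).
Greedy total cost: 4 + 6 + 12 = 22.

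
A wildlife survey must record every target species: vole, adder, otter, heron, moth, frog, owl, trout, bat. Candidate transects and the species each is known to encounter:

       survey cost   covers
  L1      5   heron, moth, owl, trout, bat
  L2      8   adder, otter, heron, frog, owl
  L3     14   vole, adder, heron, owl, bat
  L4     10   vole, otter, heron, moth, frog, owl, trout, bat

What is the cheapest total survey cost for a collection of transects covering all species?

L2, L4 cover every species at survey cost 8 + 10 = 18.
Any cover uses at least 2 transects; among all covering selections none totals below 18.
Greedy by coverage-per-survey cost would pick L1, L2, L4 for 23 — worse than the optimum 18.

18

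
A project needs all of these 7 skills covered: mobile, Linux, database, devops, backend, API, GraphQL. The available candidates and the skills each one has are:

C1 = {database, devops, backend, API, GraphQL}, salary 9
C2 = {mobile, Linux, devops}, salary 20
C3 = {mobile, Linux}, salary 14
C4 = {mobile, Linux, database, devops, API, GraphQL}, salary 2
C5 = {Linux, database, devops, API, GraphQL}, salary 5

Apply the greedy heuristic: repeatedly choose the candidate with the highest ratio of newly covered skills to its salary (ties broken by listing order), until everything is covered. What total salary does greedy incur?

11

Pick 1: C4 adds 6 new (mobile, Linux, database, devops, API, GraphQL) at salary 2 (ratio 6/2).
Pick 2: C1 adds 1 new (backend) at salary 9 (ratio 1/9).
Greedy total salary: 2 + 9 = 11.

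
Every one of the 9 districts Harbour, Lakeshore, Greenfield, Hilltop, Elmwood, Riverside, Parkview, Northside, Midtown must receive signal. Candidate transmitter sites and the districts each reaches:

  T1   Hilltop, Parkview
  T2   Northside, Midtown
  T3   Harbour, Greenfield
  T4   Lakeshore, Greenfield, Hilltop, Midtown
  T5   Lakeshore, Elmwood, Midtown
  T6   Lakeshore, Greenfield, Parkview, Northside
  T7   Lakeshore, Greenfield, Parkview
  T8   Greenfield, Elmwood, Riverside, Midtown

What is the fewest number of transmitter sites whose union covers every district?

4

T1, T3, T6, T8 together cover {Harbour, Lakeshore, Greenfield, Hilltop, Elmwood, Riverside, Parkview, Northside, Midtown} — every district.
No 3 of the 8 transmitter sites cover everything (all 56 triples fall short), so 4 is minimum.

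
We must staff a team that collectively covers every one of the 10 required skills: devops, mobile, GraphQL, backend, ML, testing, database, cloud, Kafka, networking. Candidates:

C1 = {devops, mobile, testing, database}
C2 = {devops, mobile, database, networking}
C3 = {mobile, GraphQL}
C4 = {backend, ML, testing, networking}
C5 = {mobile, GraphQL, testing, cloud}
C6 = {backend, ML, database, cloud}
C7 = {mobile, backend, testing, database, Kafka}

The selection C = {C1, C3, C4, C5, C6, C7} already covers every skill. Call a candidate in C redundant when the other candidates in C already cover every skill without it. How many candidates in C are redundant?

Drop C1: devops uncovered — not redundant.
Drop C3: the rest still cover every skill — redundant.
Drop C4: networking uncovered — not redundant.
Drop C5: the rest still cover every skill — redundant.
Drop C6: the rest still cover every skill — redundant.
Drop C7: Kafka uncovered — not redundant.
3 redundant: C3, C5, C6.

3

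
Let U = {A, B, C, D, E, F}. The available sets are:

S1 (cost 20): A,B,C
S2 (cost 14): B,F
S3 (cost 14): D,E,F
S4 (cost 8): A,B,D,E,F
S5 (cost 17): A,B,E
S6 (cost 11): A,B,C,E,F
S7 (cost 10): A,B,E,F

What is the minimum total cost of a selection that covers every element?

S4, S6 cover every element at cost 8 + 11 = 19.
Any cover uses at least 2 sets; among all covering selections none totals below 19.

19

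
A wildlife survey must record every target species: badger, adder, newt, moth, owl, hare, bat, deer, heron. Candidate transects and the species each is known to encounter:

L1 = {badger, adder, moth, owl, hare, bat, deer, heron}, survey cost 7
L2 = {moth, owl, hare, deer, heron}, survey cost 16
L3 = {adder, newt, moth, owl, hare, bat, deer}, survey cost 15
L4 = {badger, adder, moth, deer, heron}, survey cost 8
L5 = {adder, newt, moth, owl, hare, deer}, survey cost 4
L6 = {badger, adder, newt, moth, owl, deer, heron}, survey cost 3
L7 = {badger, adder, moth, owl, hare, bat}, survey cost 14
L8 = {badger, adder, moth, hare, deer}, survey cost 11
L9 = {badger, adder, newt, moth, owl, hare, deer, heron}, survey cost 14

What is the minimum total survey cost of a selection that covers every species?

L1, L6 cover every species at survey cost 7 + 3 = 10.
Any cover uses at least 2 transects; among all covering selections none totals below 10.

10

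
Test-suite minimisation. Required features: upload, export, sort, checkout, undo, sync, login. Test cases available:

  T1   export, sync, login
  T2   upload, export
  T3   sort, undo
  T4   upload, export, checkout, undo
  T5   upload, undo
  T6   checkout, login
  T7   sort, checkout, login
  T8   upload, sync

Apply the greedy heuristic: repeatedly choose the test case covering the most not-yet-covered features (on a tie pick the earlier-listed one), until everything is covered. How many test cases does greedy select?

Pick 1: T4 covers 4 new features (upload, export, checkout, undo).
Pick 2: T1 covers 2 new features (sync, login).
Pick 3: T3 covers 1 new features (sort).
Greedy uses 3 test cases.

3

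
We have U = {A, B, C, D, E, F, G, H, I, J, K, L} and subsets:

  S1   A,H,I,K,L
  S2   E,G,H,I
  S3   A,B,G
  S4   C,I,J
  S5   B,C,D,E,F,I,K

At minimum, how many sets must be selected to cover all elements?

S1, S2, S4, S5 together cover {A, B, C, D, E, F, G, H, I, J, K, L} — every element.
No 3 of the 5 sets cover everything (all 10 triples fall short), so 4 is minimum.

4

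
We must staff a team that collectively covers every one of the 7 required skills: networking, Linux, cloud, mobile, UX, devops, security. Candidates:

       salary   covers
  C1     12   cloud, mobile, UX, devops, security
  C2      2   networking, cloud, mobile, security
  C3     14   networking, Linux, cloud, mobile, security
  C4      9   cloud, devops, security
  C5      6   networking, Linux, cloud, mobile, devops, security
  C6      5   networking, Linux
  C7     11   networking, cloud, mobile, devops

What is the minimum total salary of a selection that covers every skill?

C1, C6 cover every skill at salary 12 + 5 = 17.
Any cover uses at least 2 candidates; among all covering selections none totals below 17.
Greedy by coverage-per-salary would pick C2, C5, C1 for 20 — worse than the optimum 17.

17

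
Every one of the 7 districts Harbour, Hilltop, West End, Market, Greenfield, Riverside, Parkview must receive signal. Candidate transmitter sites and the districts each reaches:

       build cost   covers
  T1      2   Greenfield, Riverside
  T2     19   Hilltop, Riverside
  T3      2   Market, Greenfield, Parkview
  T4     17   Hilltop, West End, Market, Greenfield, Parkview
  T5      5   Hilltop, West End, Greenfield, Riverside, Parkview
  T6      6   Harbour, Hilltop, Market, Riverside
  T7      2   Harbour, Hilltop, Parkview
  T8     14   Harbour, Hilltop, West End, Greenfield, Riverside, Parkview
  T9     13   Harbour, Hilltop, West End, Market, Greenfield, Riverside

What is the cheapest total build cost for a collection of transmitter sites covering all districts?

T3, T5, T7 cover every district at build cost 2 + 5 + 2 = 9.
Any cover uses at least 2 transmitter sites; among all covering selections none totals below 9.
Greedy by coverage-per-build cost would pick T3, T7, T1, T5 for 11 — worse than the optimum 9.

9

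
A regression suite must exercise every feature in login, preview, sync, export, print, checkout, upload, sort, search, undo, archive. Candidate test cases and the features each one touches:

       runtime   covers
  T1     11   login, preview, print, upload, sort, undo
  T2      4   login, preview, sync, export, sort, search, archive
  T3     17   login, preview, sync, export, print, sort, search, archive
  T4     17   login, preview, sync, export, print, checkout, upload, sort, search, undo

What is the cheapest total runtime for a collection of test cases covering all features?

21

T2, T4 cover every feature at runtime 4 + 17 = 21.
Any cover uses at least 2 test cases; among all covering selections none totals below 21.
Greedy by coverage-per-runtime would pick T2, T1, T4 for 32 — worse than the optimum 21.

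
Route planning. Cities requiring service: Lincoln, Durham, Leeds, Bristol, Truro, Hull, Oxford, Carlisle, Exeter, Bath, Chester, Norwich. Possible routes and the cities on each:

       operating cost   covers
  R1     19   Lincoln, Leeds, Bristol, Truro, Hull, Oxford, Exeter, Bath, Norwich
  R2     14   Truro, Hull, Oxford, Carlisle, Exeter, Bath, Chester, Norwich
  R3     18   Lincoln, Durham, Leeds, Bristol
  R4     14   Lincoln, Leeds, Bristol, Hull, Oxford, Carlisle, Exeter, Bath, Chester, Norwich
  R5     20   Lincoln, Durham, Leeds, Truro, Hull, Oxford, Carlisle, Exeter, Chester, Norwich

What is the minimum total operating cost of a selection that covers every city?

R2, R3 cover every city at operating cost 14 + 18 = 32.
Any cover uses at least 2 routes; among all covering selections none totals below 32.

32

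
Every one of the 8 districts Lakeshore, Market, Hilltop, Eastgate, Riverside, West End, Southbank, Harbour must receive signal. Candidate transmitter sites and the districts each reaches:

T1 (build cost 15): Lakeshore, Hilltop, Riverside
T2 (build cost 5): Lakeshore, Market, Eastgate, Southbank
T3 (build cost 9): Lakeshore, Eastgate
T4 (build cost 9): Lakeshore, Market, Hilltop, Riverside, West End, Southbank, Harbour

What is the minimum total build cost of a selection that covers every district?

T2, T4 cover every district at build cost 5 + 9 = 14.
Any cover uses at least 2 transmitter sites; among all covering selections none totals below 14.

14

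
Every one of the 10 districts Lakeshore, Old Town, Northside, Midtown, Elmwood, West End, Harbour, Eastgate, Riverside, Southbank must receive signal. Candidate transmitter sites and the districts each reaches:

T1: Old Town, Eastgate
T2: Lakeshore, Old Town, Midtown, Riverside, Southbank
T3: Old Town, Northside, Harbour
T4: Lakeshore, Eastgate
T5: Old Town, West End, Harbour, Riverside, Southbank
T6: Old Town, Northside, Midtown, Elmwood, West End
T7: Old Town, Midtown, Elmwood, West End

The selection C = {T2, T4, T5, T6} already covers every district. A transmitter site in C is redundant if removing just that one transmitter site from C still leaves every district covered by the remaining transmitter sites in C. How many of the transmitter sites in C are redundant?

1

Drop T2: the rest still cover every district — redundant.
Drop T4: Eastgate uncovered — not redundant.
Drop T5: Harbour uncovered — not redundant.
Drop T6: Northside, Elmwood uncovered — not redundant.
1 redundant: T2.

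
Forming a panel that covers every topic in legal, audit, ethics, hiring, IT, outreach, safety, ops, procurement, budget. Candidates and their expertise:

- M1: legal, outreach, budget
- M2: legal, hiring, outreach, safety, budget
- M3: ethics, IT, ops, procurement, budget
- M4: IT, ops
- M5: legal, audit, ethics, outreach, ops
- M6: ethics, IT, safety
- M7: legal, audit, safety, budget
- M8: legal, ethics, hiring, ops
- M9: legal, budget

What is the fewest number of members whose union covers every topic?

3

M2, M3, M5 together cover {legal, audit, ethics, hiring, IT, outreach, safety, ops, procurement, budget} — every topic.
No 2 of the 9 members cover everything (all 36 pairs fall short), so 3 is minimum.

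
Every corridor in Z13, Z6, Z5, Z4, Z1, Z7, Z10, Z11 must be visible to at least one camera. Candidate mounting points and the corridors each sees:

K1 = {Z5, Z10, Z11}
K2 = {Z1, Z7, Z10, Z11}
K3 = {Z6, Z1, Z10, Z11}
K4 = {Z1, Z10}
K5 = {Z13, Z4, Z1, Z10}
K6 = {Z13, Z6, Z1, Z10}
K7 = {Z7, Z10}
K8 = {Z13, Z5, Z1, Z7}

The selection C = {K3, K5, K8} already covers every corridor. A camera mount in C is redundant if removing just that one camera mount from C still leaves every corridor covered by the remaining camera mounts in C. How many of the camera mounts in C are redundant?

Drop K3: Z6, Z11 uncovered — not redundant.
Drop K5: Z4 uncovered — not redundant.
Drop K8: Z5, Z7 uncovered — not redundant.
None of the camera mounts in C is redundant.

0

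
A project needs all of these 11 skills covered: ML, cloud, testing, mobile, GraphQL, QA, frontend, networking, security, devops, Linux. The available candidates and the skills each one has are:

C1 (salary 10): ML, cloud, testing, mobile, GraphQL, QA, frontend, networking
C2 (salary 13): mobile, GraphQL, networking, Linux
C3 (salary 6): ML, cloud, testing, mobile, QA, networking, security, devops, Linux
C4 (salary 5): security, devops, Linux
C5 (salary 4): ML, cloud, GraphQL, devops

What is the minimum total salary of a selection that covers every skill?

15

C1, C4 cover every skill at salary 10 + 5 = 15.
Any cover uses at least 2 candidates; among all covering selections none totals below 15.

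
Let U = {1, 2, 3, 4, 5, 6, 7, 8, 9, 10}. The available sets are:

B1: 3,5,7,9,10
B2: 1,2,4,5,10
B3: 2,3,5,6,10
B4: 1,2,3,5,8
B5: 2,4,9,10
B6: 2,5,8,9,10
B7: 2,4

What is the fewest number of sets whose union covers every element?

4

B1, B2, B3, B4 together cover {1, 2, 3, 4, 5, 6, 7, 8, 9, 10} — every element.
No 3 of the 7 sets cover everything (all 35 triples fall short), so 4 is minimum.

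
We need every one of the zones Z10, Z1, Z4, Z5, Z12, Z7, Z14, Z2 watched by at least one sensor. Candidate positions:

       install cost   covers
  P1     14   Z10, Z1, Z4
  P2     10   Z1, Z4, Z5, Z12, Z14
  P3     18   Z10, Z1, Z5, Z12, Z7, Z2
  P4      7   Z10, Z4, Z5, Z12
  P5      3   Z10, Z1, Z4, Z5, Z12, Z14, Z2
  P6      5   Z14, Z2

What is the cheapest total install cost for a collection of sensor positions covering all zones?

21

P3, P5 cover every zone at install cost 18 + 3 = 21.
Any cover uses at least 2 sensor positions; among all covering selections none totals below 21.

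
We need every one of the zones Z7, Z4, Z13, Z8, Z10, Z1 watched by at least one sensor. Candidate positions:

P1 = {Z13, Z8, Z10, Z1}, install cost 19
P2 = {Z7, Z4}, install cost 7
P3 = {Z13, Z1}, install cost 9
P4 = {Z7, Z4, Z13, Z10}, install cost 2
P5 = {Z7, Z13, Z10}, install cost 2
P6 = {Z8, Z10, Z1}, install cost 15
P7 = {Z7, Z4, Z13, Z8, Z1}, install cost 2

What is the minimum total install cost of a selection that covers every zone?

4

P4, P7 cover every zone at install cost 2 + 2 = 4.
Any cover uses at least 2 sensor positions; among all covering selections none totals below 4.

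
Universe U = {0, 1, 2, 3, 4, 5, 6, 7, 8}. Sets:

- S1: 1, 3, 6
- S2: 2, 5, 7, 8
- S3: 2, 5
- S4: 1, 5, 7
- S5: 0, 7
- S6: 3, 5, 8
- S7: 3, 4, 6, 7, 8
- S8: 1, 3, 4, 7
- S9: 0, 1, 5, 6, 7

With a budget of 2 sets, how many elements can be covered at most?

Choosing S7, S9 covers {0, 1, 3, 4, 5, 6, 7, 8} — 8 elements.
No choice of 2 sets does better; here 2 is left uncovered.

8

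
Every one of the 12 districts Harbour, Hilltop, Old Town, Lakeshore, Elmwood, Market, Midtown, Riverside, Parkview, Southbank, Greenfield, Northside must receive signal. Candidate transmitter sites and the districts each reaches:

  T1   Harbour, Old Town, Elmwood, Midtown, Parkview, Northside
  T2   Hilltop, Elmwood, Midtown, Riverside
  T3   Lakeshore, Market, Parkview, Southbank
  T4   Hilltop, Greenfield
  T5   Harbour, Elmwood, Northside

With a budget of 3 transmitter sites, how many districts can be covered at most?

11

Choosing T1, T2, T3 covers {Harbour, Hilltop, Old Town, Lakeshore, Elmwood, Market, Midtown, Riverside, Parkview, Southbank, Northside} — 11 districts.
No choice of 3 transmitter sites does better; here Greenfield is left uncovered.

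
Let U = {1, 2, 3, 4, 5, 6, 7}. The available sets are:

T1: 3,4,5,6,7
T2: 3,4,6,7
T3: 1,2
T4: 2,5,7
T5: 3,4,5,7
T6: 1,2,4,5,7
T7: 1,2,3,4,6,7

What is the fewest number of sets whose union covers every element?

T1, T3 together cover {1, 2, 3, 4, 5, 6, 7} — every element.
No single set contains all 7 elements, so 2 is optimal.

2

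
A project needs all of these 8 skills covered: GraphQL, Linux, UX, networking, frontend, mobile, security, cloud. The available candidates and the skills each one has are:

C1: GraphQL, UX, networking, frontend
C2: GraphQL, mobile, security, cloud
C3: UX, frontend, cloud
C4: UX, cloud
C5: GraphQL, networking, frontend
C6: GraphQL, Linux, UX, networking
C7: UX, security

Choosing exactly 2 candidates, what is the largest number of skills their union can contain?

Choosing C1, C2 covers {GraphQL, UX, networking, frontend, mobile, security, cloud} — 7 skills.
No choice of 2 candidates does better; here Linux is left uncovered.

7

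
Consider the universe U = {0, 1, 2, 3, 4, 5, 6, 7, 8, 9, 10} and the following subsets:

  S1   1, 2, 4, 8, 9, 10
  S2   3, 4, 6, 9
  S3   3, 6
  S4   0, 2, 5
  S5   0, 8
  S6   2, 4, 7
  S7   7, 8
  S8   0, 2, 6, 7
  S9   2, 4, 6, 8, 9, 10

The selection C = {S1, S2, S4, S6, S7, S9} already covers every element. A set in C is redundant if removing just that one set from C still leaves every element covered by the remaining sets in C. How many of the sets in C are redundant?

3

Drop S1: 1 uncovered — not redundant.
Drop S2: 3 uncovered — not redundant.
Drop S4: 0, 5 uncovered — not redundant.
Drop S6: the rest still cover every element — redundant.
Drop S7: the rest still cover every element — redundant.
Drop S9: the rest still cover every element — redundant.
3 redundant: S6, S7, S9.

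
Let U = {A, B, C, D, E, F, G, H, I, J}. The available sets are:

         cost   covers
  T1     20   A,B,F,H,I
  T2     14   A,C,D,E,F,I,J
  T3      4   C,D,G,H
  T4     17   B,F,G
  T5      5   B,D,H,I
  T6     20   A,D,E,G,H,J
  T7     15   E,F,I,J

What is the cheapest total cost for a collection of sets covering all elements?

23

T2, T3, T5 cover every element at cost 14 + 4 + 5 = 23.
Any cover uses at least 3 sets; among all covering selections none totals below 23.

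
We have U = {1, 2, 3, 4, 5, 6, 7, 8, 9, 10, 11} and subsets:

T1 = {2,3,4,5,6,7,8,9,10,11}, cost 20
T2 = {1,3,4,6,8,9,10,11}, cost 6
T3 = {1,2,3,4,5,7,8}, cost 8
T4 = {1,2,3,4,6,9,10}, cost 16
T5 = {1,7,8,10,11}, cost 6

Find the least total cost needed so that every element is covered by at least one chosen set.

14

T2, T3 cover every element at cost 6 + 8 = 14.
Any cover uses at least 2 sets; among all covering selections none totals below 14.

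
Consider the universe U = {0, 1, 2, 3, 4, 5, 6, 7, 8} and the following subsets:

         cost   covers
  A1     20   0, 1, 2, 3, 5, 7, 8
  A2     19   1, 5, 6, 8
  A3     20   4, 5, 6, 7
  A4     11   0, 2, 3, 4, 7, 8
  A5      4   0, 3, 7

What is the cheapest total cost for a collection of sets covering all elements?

30

A2, A4 cover every element at cost 19 + 11 = 30.
Any cover uses at least 2 sets; among all covering selections none totals below 30.
Greedy by coverage-per-cost would pick A5, A4, A2 for 34 — worse than the optimum 30.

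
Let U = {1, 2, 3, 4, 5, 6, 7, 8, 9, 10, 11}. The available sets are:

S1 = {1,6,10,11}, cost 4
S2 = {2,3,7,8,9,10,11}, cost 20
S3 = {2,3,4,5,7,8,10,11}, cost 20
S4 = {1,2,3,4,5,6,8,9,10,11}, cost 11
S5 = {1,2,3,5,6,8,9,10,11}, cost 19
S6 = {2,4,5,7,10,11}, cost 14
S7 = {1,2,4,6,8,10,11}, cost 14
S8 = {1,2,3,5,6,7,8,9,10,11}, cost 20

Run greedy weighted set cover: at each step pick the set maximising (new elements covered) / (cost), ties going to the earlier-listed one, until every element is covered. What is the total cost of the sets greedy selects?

29

Pick 1: S1 adds 4 new (1, 6, 10, 11) at cost 4 (ratio 4/4).
Pick 2: S4 adds 6 new (2, 3, 4, 5, 8, 9) at cost 11 (ratio 6/11).
Pick 3: S6 adds 1 new (7) at cost 14 (ratio 1/14).
Greedy total cost: 4 + 11 + 14 = 29. (The true optimum is 25, so greedy overshoots here.)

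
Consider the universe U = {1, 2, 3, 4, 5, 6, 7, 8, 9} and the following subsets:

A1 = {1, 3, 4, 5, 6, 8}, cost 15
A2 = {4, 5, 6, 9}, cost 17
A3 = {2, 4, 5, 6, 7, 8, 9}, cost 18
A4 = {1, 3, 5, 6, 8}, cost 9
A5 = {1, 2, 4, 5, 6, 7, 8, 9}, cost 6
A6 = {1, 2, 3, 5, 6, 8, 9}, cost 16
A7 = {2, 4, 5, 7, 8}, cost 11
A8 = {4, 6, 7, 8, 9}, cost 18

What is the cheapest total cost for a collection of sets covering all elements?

15

A4, A5 cover every element at cost 9 + 6 = 15.
Any cover uses at least 2 sets; among all covering selections none totals below 15.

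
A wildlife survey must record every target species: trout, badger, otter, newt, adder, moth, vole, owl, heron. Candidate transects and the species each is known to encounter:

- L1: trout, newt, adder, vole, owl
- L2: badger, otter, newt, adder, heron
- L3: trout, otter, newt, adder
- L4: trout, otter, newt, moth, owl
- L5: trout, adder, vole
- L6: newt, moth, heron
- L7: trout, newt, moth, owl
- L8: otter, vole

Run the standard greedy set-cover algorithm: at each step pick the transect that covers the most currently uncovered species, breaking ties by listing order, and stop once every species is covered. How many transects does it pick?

3

Pick 1: L1 covers 5 new species (trout, newt, adder, vole, owl).
Pick 2: L2 covers 3 new species (badger, otter, heron).
Pick 3: L4 covers 1 new species (moth).
Greedy uses 3 transects.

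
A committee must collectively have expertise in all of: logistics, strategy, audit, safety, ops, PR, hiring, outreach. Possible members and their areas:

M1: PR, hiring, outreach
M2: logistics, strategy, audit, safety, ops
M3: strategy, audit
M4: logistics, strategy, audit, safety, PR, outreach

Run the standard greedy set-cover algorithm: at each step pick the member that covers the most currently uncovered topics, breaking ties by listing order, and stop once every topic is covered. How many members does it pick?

Pick 1: M4 covers 6 new topics (logistics, strategy, audit, safety, PR, outreach).
Pick 2: M1 covers 1 new topics (hiring).
Pick 3: M2 covers 1 new topics (ops).
Greedy uses 3 members. (The true minimum is 2.)

3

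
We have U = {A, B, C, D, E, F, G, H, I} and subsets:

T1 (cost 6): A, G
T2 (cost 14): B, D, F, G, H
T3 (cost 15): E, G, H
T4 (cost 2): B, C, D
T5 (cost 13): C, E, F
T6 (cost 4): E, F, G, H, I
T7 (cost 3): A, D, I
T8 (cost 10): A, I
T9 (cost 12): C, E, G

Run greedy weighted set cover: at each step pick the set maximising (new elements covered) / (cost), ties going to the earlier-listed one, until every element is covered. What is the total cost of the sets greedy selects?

Pick 1: T4 adds 3 new (B, C, D) at cost 2 (ratio 3/2).
Pick 2: T6 adds 5 new (E, F, G, H, I) at cost 4 (ratio 5/4).
Pick 3: T7 adds 1 new (A) at cost 3 (ratio 1/3).
Greedy total cost: 2 + 4 + 3 = 9.

9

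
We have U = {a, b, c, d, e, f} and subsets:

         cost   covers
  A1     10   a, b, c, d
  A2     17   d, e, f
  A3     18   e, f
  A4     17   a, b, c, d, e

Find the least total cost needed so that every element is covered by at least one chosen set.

27

A1, A2 cover every element at cost 10 + 17 = 27.
Any cover uses at least 2 sets; among all covering selections none totals below 27.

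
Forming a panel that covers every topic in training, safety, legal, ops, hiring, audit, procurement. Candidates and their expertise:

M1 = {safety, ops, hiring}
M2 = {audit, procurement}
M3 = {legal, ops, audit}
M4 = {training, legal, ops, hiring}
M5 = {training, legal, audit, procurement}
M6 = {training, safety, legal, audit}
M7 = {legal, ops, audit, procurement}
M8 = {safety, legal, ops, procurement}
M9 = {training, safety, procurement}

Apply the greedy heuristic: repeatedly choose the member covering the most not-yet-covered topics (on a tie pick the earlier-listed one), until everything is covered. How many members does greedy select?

3

Pick 1: M4 covers 4 new topics (training, legal, ops, hiring).
Pick 2: M2 covers 2 new topics (audit, procurement).
Pick 3: M1 covers 1 new topics (safety).
Greedy uses 3 members. (The true minimum is 2.)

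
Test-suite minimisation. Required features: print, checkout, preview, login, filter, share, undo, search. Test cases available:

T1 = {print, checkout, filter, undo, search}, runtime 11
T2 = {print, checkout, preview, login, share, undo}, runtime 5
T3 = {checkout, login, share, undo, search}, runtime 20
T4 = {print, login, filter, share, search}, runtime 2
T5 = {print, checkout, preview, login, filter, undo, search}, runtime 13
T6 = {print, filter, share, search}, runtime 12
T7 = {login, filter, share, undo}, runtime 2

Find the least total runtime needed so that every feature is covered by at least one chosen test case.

7

T2, T4 cover every feature at runtime 5 + 2 = 7.
Any cover uses at least 2 test cases; among all covering selections none totals below 7.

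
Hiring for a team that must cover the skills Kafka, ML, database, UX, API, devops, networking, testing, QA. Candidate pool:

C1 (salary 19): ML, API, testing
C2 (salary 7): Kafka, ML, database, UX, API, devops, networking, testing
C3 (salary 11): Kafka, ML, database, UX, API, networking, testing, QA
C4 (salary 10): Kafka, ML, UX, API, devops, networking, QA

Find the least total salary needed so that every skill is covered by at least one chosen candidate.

C2, C4 cover every skill at salary 7 + 10 = 17.
Any cover uses at least 2 candidates; among all covering selections none totals below 17.

17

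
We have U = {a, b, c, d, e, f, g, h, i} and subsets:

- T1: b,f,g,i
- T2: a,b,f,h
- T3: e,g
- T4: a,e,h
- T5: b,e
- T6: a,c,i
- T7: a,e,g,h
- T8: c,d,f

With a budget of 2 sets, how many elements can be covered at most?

Choosing T1, T4 covers {a, b, e, f, g, h, i} — 7 elements.
No choice of 2 sets does better; here c, d are left uncovered.

7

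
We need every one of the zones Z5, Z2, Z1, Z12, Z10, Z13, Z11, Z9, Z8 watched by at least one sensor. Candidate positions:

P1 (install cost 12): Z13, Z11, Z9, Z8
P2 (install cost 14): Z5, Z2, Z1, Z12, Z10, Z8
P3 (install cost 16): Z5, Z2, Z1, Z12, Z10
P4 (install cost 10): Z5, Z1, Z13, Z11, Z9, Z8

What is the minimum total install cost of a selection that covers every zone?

24

P2, P4 cover every zone at install cost 14 + 10 = 24.
Any cover uses at least 2 sensor positions; among all covering selections none totals below 24.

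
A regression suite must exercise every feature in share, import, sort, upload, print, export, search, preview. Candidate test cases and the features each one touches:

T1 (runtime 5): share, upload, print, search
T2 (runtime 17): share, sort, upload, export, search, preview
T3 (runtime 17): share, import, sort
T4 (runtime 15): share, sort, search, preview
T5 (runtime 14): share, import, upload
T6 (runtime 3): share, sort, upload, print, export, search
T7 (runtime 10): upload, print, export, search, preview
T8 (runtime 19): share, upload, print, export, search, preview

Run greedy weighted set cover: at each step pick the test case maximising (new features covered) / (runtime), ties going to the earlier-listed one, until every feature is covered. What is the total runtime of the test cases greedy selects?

27

Pick 1: T6 adds 6 new (share, sort, upload, print, export, search) at runtime 3 (ratio 6/3).
Pick 2: T7 adds 1 new (preview) at runtime 10 (ratio 1/10).
Pick 3: T5 adds 1 new (import) at runtime 14 (ratio 1/14).
Greedy total runtime: 3 + 10 + 14 = 27.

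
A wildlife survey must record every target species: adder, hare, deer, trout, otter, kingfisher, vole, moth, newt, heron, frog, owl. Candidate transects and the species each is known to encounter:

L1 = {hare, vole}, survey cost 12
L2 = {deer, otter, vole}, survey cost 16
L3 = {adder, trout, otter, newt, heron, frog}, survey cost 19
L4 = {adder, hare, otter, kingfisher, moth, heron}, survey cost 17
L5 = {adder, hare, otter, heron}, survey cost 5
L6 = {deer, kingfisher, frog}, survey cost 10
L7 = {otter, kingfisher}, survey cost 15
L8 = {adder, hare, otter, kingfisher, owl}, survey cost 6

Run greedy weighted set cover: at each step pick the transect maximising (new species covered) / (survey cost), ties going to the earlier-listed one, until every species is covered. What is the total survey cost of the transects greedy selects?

58

Pick 1: L8 adds 5 new (adder, hare, otter, kingfisher, owl) at survey cost 6 (ratio 5/6).
Pick 2: L3 adds 4 new (trout, newt, heron, frog) at survey cost 19 (ratio 4/19).
Pick 3: L2 adds 2 new (deer, vole) at survey cost 16 (ratio 2/16).
Pick 4: L4 adds 1 new (moth) at survey cost 17 (ratio 1/17).
Greedy total survey cost: 6 + 19 + 16 + 17 = 58.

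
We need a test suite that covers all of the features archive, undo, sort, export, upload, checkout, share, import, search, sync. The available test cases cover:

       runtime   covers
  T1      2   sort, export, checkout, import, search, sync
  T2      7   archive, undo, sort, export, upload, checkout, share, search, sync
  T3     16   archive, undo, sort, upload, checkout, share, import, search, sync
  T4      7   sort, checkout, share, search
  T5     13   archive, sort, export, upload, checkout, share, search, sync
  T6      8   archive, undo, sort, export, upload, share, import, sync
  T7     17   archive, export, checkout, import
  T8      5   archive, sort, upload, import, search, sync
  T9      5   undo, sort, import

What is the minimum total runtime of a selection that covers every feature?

T1, T2 cover every feature at runtime 2 + 7 = 9.
Any cover uses at least 2 test cases; among all covering selections none totals below 9.

9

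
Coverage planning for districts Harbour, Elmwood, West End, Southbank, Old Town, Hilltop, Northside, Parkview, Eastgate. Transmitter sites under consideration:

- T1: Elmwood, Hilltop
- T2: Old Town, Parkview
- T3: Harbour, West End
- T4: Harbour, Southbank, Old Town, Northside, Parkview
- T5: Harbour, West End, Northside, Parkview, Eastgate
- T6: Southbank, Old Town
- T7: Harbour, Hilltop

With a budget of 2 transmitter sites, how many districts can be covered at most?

Choosing T1, T4 covers {Harbour, Elmwood, Southbank, Old Town, Hilltop, Northside, Parkview} — 7 districts.
No choice of 2 transmitter sites does better; here West End, Eastgate are left uncovered.

7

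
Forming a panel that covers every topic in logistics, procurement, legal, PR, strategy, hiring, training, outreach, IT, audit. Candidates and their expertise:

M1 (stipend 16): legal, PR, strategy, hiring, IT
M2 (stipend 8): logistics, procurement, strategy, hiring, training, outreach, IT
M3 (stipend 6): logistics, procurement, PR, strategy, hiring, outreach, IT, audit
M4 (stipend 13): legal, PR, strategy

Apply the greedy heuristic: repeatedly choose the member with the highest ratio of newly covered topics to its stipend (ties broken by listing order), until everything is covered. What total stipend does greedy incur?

27

Pick 1: M3 adds 8 new (logistics, procurement, PR, strategy, hiring, outreach, IT, audit) at stipend 6 (ratio 8/6).
Pick 2: M2 adds 1 new (training) at stipend 8 (ratio 1/8).
Pick 3: M4 adds 1 new (legal) at stipend 13 (ratio 1/13).
Greedy total stipend: 6 + 8 + 13 = 27.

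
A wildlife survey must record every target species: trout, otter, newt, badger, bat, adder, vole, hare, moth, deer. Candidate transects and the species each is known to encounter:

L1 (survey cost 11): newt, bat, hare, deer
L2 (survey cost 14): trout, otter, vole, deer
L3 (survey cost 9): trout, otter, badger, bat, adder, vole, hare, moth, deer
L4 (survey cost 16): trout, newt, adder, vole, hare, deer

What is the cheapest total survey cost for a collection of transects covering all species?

20

L1, L3 cover every species at survey cost 11 + 9 = 20.
Any cover uses at least 2 transects; among all covering selections none totals below 20.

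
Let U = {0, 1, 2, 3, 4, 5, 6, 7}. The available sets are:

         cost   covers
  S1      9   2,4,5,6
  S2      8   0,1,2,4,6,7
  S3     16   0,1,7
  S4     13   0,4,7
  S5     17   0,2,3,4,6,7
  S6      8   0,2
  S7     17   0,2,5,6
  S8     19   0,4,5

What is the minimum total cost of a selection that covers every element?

34

S1, S2, S5 cover every element at cost 9 + 8 + 17 = 34.
Any cover uses at least 3 sets; among all covering selections none totals below 34.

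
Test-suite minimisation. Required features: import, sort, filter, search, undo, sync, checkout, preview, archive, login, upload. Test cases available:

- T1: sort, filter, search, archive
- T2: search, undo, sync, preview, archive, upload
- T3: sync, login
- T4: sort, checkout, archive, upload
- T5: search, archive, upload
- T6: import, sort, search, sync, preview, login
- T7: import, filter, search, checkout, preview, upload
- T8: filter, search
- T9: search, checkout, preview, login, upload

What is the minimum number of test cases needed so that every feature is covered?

T2, T6, T7 together cover {import, sort, filter, search, undo, sync, checkout, preview, archive, login, upload} — every feature.
No 2 of the 9 test cases cover everything (all 36 pairs fall short), so 3 is minimum.

3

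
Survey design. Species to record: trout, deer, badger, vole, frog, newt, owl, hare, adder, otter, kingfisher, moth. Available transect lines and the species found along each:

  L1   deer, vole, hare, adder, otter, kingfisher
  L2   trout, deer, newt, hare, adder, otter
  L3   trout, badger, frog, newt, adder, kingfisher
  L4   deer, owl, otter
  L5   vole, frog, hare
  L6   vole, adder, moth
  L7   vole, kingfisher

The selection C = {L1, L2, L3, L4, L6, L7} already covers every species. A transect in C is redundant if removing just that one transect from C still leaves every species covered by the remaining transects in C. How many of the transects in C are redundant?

Drop L1: the rest still cover every species — redundant.
Drop L2: the rest still cover every species — redundant.
Drop L3: badger, frog uncovered — not redundant.
Drop L4: owl uncovered — not redundant.
Drop L6: moth uncovered — not redundant.
Drop L7: the rest still cover every species — redundant.
3 redundant: L1, L2, L7.

3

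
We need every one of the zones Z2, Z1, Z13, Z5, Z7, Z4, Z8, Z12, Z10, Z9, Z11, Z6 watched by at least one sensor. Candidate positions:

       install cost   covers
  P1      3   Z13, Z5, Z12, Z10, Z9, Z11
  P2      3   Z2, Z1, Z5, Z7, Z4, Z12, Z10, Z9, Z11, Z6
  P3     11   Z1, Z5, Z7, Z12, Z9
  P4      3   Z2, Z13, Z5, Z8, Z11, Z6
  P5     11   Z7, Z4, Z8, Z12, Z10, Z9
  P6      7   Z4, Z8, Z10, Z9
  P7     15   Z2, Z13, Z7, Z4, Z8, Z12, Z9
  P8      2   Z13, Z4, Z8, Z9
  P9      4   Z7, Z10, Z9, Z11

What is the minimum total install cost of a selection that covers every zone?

P2, P8 cover every zone at install cost 3 + 2 = 5.
Any cover uses at least 2 sensor positions; among all covering selections none totals below 5.

5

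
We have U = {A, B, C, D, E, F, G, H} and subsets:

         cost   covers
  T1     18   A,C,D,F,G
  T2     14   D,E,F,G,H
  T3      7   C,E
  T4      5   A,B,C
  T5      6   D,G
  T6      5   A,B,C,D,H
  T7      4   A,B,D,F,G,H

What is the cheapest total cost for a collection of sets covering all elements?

11

T3, T7 cover every element at cost 7 + 4 = 11.
Any cover uses at least 2 sets; among all covering selections none totals below 11.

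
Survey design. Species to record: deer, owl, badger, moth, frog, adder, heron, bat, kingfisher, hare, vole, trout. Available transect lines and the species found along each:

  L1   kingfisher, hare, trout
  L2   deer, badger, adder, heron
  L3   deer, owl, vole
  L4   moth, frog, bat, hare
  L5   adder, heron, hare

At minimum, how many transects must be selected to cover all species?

4

L1, L2, L3, L4 together cover {deer, owl, badger, moth, frog, adder, heron, bat, kingfisher, hare, vole, trout} — every species.
No 3 of the 5 transects cover everything (all 10 triples fall short), so 4 is minimum.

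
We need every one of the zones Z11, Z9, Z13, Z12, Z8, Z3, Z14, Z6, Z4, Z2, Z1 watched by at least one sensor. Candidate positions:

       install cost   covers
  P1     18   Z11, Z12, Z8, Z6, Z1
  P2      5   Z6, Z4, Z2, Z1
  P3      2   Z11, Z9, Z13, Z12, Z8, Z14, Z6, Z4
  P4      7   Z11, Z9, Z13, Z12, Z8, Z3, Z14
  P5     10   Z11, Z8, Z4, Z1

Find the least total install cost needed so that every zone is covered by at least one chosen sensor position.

P2, P4 cover every zone at install cost 5 + 7 = 12.
Any cover uses at least 2 sensor positions; among all covering selections none totals below 12.
Greedy by coverage-per-install cost would pick P3, P2, P4 for 14 — worse than the optimum 12.

12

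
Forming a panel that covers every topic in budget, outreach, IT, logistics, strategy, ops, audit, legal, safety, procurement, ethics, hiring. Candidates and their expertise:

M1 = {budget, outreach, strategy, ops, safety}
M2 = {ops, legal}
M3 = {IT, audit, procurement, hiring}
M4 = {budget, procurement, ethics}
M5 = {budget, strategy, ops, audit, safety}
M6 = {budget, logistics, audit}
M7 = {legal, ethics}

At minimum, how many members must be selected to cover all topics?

M1, M3, M6, M7 together cover {budget, outreach, IT, logistics, strategy, ops, audit, legal, safety, procurement, ethics, hiring} — every topic.
No 3 of the 7 members cover everything (all 35 triples fall short), so 4 is minimum.

4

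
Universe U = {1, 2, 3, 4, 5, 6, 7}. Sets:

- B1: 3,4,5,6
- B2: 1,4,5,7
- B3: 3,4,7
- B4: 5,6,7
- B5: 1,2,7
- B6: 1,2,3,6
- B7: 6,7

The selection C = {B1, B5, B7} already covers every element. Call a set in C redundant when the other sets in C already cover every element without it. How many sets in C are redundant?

Drop B1: 3, 4, 5 uncovered — not redundant.
Drop B5: 1, 2 uncovered — not redundant.
Drop B7: the rest still cover every element — redundant.
1 redundant: B7.

1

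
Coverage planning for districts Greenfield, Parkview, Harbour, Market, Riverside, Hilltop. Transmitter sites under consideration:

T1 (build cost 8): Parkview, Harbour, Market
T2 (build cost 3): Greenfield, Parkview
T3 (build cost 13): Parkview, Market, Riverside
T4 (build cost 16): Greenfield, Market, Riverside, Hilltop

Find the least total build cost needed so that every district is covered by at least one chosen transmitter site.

24

T1, T4 cover every district at build cost 8 + 16 = 24.
Any cover uses at least 2 transmitter sites; among all covering selections none totals below 24.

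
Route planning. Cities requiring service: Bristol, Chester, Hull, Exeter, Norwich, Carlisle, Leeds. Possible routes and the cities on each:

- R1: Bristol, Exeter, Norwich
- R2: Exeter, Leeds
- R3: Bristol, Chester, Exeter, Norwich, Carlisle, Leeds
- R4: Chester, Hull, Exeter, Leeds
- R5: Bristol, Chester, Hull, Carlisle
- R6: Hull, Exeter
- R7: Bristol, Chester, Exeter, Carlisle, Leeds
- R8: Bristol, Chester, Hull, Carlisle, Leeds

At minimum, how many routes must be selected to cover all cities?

R1, R8 together cover {Bristol, Chester, Hull, Exeter, Norwich, Carlisle, Leeds} — every city.
No single route contains all 7 cities, so 2 is optimal.

2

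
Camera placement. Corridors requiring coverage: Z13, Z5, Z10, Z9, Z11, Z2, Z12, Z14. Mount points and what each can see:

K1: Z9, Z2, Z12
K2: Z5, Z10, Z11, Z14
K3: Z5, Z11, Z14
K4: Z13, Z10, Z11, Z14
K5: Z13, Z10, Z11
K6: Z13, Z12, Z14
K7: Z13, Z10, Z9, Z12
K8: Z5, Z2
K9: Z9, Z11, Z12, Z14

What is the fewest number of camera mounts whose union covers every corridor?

3

K1, K2, K4 together cover {Z13, Z5, Z10, Z9, Z11, Z2, Z12, Z14} — every corridor.
No 2 of the 9 camera mounts cover everything (all 36 pairs fall short), so 3 is minimum.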